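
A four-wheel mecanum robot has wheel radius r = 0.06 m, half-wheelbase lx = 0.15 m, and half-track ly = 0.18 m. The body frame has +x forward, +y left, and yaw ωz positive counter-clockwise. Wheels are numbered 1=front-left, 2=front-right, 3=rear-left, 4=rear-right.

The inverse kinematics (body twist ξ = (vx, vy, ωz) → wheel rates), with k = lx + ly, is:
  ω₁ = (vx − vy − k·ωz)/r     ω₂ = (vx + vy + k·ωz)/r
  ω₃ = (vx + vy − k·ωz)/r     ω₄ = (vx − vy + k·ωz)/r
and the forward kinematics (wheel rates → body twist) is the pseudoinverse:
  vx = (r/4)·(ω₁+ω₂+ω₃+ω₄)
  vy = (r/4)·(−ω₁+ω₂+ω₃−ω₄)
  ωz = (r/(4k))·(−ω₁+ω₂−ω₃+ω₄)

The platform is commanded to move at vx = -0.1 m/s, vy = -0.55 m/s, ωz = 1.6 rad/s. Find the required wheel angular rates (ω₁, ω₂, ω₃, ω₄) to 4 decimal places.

(-1.3000, -2.0333, -19.6333, 16.3000)

k = lx + ly = 0.15 + 0.18 = 0.3300;  k·ωz = 0.3300·1.6 = 0.5280
ω₁ (FL) = (vx − vy − k·ωz)/r = -0.0780/0.06 = -1.3000
ω₂ (FR) = (vx + vy + k·ωz)/r = -0.1220/0.06 = -2.0333
ω₃ (RL) = (vx + vy − k·ωz)/r = -1.1780/0.06 = -19.6333
ω₄ (RR) = (vx − vy + k·ωz)/r = 0.9780/0.06 = 16.3000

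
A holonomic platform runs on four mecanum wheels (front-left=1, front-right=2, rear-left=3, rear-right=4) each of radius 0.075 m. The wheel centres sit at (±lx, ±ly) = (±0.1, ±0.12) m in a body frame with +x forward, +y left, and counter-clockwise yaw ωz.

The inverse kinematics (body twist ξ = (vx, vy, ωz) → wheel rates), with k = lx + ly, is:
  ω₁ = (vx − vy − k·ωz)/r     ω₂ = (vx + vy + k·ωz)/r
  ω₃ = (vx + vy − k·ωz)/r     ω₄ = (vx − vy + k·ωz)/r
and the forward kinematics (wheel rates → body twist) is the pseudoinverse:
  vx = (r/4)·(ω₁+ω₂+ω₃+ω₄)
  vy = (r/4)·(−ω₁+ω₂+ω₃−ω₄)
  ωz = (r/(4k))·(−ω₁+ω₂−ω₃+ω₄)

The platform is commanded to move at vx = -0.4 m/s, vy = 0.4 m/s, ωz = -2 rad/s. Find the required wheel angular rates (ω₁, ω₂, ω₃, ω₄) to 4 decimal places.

k = lx + ly = 0.1 + 0.12 = 0.2200;  k·ωz = 0.2200·-2 = -0.4400
ω₁ (FL) = (vx − vy − k·ωz)/r = -0.3600/0.075 = -4.8000
ω₂ (FR) = (vx + vy + k·ωz)/r = -0.4400/0.075 = -5.8667
ω₃ (RL) = (vx + vy − k·ωz)/r = 0.4400/0.075 = 5.8667
ω₄ (RR) = (vx − vy + k·ωz)/r = -1.2400/0.075 = -16.5333

(-4.8000, -5.8667, 5.8667, -16.5333)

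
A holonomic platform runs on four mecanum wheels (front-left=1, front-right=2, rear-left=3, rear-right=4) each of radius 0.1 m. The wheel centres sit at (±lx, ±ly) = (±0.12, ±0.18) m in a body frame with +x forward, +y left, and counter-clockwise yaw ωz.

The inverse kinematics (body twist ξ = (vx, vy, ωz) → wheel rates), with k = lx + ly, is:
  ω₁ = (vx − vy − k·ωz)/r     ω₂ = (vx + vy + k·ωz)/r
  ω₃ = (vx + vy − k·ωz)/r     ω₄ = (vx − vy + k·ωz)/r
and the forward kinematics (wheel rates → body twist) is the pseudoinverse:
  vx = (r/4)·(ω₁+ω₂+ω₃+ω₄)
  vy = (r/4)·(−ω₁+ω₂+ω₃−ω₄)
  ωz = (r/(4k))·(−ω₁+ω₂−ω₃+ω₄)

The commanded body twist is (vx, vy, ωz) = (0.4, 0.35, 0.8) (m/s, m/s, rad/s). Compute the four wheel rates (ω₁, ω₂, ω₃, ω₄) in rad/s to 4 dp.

k = lx + ly = 0.12 + 0.18 = 0.3000;  k·ωz = 0.3000·0.8 = 0.2400
ω₁ (FL) = (vx − vy − k·ωz)/r = -0.1900/0.1 = -1.9000
ω₂ (FR) = (vx + vy + k·ωz)/r = 0.9900/0.1 = 9.9000
ω₃ (RL) = (vx + vy − k·ωz)/r = 0.5100/0.1 = 5.1000
ω₄ (RR) = (vx − vy + k·ωz)/r = 0.2900/0.1 = 2.9000

(-1.9000, 9.9000, 5.1000, 2.9000)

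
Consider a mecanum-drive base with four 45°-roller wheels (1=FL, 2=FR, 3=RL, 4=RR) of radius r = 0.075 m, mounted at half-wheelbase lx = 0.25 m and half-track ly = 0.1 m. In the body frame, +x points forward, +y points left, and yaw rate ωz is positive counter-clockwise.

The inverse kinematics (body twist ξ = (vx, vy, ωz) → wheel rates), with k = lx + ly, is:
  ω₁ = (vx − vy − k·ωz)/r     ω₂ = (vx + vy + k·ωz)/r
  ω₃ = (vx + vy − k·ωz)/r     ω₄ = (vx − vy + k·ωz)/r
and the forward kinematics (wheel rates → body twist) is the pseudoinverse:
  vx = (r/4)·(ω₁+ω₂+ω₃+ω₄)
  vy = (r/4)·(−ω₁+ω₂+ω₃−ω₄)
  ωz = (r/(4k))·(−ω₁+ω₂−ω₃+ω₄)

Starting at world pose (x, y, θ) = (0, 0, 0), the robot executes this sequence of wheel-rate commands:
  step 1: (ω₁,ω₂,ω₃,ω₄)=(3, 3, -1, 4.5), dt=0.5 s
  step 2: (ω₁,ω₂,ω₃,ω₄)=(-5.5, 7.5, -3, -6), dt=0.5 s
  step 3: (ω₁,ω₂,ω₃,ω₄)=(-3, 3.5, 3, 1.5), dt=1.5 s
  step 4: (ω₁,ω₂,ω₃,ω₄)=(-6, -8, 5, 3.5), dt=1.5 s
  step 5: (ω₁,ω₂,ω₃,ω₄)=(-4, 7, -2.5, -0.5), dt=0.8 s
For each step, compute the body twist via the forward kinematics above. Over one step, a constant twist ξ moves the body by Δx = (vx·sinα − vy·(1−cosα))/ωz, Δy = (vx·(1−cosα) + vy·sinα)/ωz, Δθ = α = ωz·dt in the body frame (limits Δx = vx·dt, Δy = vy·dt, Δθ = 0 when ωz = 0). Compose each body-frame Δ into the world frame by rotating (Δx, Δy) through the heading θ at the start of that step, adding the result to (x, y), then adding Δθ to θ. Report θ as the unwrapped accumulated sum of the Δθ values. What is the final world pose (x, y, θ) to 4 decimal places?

(-0.2354, 0.3278, 1.0929)

step 1: ξ=(vx,vy,ωz)=(0.1781, -0.1031, 0.2946), dt=0.5 → body Δ=(0.0925, -0.0448, 0.1473) → world pose (0.0925, -0.0448, 0.1473)
step 2: ξ=(vx,vy,ωz)=(-0.1312, 0.3000, 0.5357), dt=0.5 → body Δ=(-0.0848, 0.1395, 0.2679) → world pose (-0.0118, 0.0807, 0.4152)
step 3: ξ=(vx,vy,ωz)=(0.0938, 0.1500, 0.2679), dt=1.5 → body Δ=(0.0923, 0.2469, 0.4018) → world pose (-0.0270, 0.3438, 0.8170)
step 4: ξ=(vx,vy,ωz)=(-0.1031, -0.0094, -0.1875), dt=1.5 → body Δ=(-0.1546, 0.0077, -0.2813) → world pose (-0.1384, 0.2364, 0.5357)
step 5: ξ=(vx,vy,ωz)=(0.0000, 0.1688, 0.6964), dt=0.8 → body Δ=(-0.0366, 0.1281, 0.5571) → world pose (-0.2354, 0.3278, 1.0929)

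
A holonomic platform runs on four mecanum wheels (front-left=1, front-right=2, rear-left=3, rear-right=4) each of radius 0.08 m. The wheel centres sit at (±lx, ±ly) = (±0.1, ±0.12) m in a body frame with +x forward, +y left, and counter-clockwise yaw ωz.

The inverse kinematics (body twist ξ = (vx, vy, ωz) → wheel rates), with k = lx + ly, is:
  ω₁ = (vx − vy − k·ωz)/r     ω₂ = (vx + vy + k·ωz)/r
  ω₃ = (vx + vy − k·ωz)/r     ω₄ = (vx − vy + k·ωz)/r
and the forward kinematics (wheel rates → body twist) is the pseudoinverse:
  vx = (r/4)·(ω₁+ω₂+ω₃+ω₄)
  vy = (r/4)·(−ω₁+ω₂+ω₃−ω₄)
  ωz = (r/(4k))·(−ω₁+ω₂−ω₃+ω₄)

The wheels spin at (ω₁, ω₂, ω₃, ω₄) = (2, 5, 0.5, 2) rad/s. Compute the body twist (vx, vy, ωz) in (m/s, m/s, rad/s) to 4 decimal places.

k = lx + ly = 0.1 + 0.12 = 0.2200
ω₁+ω₂+ω₃+ω₄ = 9.5000  →  vx = (0.08/4)·9.5000 = 0.1900
−ω₁+ω₂+ω₃−ω₄ = 1.5000  →  vy = (0.08/4)·1.5000 = 0.0300
−ω₁+ω₂−ω₃+ω₄ = 4.5000  →  ωz = (0.08/0.8800)·4.5000 = 0.4091

(0.1900, 0.0300, 0.4091)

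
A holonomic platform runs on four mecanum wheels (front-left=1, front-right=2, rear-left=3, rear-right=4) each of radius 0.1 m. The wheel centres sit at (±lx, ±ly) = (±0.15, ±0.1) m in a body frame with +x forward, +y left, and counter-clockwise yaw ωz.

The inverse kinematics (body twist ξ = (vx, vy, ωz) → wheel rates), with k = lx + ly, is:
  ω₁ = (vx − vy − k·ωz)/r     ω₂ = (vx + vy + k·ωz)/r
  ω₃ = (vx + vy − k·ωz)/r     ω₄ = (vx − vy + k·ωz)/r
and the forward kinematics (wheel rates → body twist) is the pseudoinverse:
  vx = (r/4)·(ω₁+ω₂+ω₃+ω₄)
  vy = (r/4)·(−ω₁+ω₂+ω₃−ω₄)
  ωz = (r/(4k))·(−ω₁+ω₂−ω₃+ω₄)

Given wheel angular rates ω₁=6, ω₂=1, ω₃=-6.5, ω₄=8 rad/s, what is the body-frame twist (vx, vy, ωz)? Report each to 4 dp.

k = lx + ly = 0.15 + 0.1 = 0.2500
ω₁+ω₂+ω₃+ω₄ = 8.5000  →  vx = (0.1/4)·8.5000 = 0.2125
−ω₁+ω₂+ω₃−ω₄ = -19.5000  →  vy = (0.1/4)·-19.5000 = -0.4875
−ω₁+ω₂−ω₃+ω₄ = 9.5000  →  ωz = (0.1/1.0000)·9.5000 = 0.9500

(0.2125, -0.4875, 0.9500)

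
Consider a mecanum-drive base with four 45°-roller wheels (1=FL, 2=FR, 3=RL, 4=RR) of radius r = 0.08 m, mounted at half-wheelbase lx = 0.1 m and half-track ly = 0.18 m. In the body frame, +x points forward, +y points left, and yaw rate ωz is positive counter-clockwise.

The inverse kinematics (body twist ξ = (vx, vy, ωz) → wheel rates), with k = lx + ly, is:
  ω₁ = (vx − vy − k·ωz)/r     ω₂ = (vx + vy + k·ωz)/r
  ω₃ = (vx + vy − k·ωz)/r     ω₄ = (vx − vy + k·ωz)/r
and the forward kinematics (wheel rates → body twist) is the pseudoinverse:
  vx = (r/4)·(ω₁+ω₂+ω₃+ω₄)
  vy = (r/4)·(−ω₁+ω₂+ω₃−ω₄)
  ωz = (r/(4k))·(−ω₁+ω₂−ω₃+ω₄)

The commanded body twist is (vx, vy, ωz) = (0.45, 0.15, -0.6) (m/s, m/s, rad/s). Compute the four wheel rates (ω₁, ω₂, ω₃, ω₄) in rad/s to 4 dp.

(5.8500, 5.4000, 9.6000, 1.6500)

k = lx + ly = 0.1 + 0.18 = 0.2800;  k·ωz = 0.2800·-0.6 = -0.1680
ω₁ (FL) = (vx − vy − k·ωz)/r = 0.4680/0.08 = 5.8500
ω₂ (FR) = (vx + vy + k·ωz)/r = 0.4320/0.08 = 5.4000
ω₃ (RL) = (vx + vy − k·ωz)/r = 0.7680/0.08 = 9.6000
ω₄ (RR) = (vx − vy + k·ωz)/r = 0.1320/0.08 = 1.6500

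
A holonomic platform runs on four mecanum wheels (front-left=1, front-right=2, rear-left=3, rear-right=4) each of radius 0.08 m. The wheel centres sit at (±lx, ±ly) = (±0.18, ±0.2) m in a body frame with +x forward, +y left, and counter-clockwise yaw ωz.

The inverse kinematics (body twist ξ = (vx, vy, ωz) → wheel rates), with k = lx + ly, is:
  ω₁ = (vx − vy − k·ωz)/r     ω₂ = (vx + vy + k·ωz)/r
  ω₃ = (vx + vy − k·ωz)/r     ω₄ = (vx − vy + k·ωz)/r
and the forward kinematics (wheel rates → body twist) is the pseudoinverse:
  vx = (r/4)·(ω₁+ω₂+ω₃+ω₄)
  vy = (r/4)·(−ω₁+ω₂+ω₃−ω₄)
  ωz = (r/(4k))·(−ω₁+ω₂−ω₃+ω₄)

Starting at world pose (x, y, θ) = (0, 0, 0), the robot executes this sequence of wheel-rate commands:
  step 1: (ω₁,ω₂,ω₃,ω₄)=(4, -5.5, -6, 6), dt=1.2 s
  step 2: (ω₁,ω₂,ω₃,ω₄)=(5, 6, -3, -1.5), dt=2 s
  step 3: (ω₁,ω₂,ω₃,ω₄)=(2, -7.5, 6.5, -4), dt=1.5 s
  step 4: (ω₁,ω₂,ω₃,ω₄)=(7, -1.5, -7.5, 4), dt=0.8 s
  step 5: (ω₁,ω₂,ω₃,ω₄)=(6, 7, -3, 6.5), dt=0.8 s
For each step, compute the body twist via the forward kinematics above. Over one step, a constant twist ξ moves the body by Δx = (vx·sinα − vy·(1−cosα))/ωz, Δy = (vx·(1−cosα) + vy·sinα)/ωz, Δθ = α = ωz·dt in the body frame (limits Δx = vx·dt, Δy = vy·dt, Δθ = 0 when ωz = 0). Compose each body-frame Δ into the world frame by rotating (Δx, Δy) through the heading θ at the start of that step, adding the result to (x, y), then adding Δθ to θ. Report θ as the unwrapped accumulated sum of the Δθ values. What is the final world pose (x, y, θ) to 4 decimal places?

step 1: ξ=(vx,vy,ωz)=(-0.0300, -0.4300, 0.1316), dt=1.2 → body Δ=(0.0048, -0.5167, 0.1579) → world pose (0.0048, -0.5167, 0.1579)
step 2: ξ=(vx,vy,ωz)=(0.1300, -0.0100, 0.1316), dt=2.0 → body Δ=(0.2596, 0.0142, 0.2632) → world pose (0.2590, -0.4618, 0.4211)
step 3: ξ=(vx,vy,ωz)=(-0.0600, 0.0200, -1.0526), dt=1.5 → body Δ=(-0.0378, 0.0765, -1.5789) → world pose (0.1932, -0.4075, -1.1579)
step 4: ξ=(vx,vy,ωz)=(0.0400, -0.4000, 0.1579), dt=0.8 → body Δ=(0.0521, -0.3171, 0.1263) → world pose (-0.0764, -0.5825, -1.0316)
step 5: ξ=(vx,vy,ωz)=(0.3300, -0.1700, 0.5526), dt=0.8 → body Δ=(0.2851, -0.0742, 0.4421) → world pose (0.0063, -0.8652, -0.5895)

(0.0063, -0.8652, -0.5895)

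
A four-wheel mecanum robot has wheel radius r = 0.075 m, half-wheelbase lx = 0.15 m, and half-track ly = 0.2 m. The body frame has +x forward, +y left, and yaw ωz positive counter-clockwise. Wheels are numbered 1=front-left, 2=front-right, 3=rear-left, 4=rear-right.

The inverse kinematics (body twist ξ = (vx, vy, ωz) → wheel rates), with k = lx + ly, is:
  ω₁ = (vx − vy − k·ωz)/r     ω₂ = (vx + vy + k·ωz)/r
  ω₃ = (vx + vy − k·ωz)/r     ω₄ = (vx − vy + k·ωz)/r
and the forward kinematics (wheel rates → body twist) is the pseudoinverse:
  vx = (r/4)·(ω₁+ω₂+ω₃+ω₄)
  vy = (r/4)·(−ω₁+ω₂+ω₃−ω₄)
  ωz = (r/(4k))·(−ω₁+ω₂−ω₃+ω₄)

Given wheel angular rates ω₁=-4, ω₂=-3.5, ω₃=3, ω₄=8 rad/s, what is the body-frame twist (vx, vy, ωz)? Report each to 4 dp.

k = lx + ly = 0.15 + 0.2 = 0.3500
ω₁+ω₂+ω₃+ω₄ = 3.5000  →  vx = (0.075/4)·3.5000 = 0.0656
−ω₁+ω₂+ω₃−ω₄ = -4.5000  →  vy = (0.075/4)·-4.5000 = -0.0844
−ω₁+ω₂−ω₃+ω₄ = 5.5000  →  ωz = (0.075/1.4000)·5.5000 = 0.2946

(0.0656, -0.0844, 0.2946)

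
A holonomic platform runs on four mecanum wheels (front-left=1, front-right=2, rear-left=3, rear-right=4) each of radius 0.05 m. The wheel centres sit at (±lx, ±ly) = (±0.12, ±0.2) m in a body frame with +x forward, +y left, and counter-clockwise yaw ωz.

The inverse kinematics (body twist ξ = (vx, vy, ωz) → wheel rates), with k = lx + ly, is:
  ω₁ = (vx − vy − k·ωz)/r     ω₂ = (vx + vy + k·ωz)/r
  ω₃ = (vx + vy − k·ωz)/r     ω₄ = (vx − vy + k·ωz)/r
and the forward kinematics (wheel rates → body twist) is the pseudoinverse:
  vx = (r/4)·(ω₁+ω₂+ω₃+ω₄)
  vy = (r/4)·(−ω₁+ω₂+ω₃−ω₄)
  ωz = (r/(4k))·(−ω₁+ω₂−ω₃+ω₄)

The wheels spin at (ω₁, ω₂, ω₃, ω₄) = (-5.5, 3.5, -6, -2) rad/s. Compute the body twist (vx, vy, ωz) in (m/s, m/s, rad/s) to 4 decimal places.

(-0.1250, 0.0625, 0.5078)

k = lx + ly = 0.12 + 0.2 = 0.3200
ω₁+ω₂+ω₃+ω₄ = -10.0000  →  vx = (0.05/4)·-10.0000 = -0.1250
−ω₁+ω₂+ω₃−ω₄ = 5.0000  →  vy = (0.05/4)·5.0000 = 0.0625
−ω₁+ω₂−ω₃+ω₄ = 13.0000  →  ωz = (0.05/1.2800)·13.0000 = 0.5078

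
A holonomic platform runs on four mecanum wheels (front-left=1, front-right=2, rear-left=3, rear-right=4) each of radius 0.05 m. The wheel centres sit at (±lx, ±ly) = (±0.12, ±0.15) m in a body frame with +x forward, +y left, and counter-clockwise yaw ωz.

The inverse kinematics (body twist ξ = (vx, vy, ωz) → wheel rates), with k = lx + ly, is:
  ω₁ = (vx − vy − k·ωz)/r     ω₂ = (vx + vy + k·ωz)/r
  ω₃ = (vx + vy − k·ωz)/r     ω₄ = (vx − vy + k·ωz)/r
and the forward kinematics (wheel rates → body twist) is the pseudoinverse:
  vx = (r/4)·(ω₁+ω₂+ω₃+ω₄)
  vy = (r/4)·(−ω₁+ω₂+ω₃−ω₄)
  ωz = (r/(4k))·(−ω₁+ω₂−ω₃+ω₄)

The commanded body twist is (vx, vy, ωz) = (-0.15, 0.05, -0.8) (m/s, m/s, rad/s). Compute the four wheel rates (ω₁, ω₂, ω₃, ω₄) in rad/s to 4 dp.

(0.3200, -6.3200, 2.3200, -8.3200)

k = lx + ly = 0.12 + 0.15 = 0.2700;  k·ωz = 0.2700·-0.8 = -0.2160
ω₁ (FL) = (vx − vy − k·ωz)/r = 0.0160/0.05 = 0.3200
ω₂ (FR) = (vx + vy + k·ωz)/r = -0.3160/0.05 = -6.3200
ω₃ (RL) = (vx + vy − k·ωz)/r = 0.1160/0.05 = 2.3200
ω₄ (RR) = (vx − vy + k·ωz)/r = -0.4160/0.05 = -8.3200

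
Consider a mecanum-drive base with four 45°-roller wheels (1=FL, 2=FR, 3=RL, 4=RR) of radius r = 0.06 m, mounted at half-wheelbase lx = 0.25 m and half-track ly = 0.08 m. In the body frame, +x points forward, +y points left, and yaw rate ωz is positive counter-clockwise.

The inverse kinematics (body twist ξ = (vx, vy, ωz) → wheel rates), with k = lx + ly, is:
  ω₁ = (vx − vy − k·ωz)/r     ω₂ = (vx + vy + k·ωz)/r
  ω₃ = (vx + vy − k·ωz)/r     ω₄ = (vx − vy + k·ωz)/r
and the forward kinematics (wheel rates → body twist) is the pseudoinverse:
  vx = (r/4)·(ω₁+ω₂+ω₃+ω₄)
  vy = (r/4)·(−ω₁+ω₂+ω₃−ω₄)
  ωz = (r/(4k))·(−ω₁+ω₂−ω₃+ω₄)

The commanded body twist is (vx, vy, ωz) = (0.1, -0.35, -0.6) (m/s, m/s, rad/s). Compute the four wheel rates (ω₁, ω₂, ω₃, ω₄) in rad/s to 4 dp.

(10.8000, -7.4667, -0.8667, 4.2000)

k = lx + ly = 0.25 + 0.08 = 0.3300;  k·ωz = 0.3300·-0.6 = -0.1980
ω₁ (FL) = (vx − vy − k·ωz)/r = 0.6480/0.06 = 10.8000
ω₂ (FR) = (vx + vy + k·ωz)/r = -0.4480/0.06 = -7.4667
ω₃ (RL) = (vx + vy − k·ωz)/r = -0.0520/0.06 = -0.8667
ω₄ (RR) = (vx − vy + k·ωz)/r = 0.2520/0.06 = 4.2000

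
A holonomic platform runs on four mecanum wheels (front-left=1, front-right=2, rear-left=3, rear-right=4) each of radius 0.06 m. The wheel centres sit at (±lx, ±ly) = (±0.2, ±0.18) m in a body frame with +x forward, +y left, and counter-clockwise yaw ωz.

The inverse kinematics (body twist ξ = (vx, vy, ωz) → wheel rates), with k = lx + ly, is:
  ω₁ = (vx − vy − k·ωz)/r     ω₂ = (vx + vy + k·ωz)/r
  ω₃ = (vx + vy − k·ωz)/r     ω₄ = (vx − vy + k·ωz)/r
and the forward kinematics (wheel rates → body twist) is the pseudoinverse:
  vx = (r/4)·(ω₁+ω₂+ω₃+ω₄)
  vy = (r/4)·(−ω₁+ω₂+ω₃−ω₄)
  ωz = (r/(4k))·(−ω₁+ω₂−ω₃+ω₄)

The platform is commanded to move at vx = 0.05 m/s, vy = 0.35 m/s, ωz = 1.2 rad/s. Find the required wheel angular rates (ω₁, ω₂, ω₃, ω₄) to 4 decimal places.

k = lx + ly = 0.2 + 0.18 = 0.3800;  k·ωz = 0.3800·1.2 = 0.4560
ω₁ (FL) = (vx − vy − k·ωz)/r = -0.7560/0.06 = -12.6000
ω₂ (FR) = (vx + vy + k·ωz)/r = 0.8560/0.06 = 14.2667
ω₃ (RL) = (vx + vy − k·ωz)/r = -0.0560/0.06 = -0.9333
ω₄ (RR) = (vx − vy + k·ωz)/r = 0.1560/0.06 = 2.6000

(-12.6000, 14.2667, -0.9333, 2.6000)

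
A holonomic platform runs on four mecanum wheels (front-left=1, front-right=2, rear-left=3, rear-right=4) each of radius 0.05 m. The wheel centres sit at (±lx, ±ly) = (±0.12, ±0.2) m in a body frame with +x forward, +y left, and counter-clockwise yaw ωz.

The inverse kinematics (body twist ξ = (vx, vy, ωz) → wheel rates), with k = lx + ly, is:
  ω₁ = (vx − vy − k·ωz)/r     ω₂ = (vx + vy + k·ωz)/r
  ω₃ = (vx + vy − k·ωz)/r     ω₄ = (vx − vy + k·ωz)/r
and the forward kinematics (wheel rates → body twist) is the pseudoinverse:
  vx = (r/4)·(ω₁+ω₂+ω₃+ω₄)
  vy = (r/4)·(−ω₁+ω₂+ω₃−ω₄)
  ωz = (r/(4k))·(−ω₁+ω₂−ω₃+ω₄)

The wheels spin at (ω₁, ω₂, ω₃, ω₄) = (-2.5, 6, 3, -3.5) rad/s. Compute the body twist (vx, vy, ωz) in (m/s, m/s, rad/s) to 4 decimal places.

(0.0375, 0.1875, 0.0781)

k = lx + ly = 0.12 + 0.2 = 0.3200
ω₁+ω₂+ω₃+ω₄ = 3.0000  →  vx = (0.05/4)·3.0000 = 0.0375
−ω₁+ω₂+ω₃−ω₄ = 15.0000  →  vy = (0.05/4)·15.0000 = 0.1875
−ω₁+ω₂−ω₃+ω₄ = 2.0000  →  ωz = (0.05/1.2800)·2.0000 = 0.0781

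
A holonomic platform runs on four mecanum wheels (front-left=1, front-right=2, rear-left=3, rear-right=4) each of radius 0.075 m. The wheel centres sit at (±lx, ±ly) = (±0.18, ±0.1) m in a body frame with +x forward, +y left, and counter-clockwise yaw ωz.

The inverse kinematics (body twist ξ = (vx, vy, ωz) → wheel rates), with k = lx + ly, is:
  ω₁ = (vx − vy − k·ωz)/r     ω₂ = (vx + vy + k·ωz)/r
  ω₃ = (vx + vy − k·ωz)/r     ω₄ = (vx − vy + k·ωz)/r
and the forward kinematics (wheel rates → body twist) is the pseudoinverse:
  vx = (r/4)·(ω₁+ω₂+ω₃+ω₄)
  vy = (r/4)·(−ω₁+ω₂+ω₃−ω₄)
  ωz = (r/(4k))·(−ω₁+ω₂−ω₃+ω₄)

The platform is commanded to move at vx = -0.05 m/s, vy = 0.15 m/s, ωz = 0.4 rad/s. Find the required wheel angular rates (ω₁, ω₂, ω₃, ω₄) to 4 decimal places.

(-4.1600, 2.8267, -0.1600, -1.1733)

k = lx + ly = 0.18 + 0.1 = 0.2800;  k·ωz = 0.2800·0.4 = 0.1120
ω₁ (FL) = (vx − vy − k·ωz)/r = -0.3120/0.075 = -4.1600
ω₂ (FR) = (vx + vy + k·ωz)/r = 0.2120/0.075 = 2.8267
ω₃ (RL) = (vx + vy − k·ωz)/r = -0.0120/0.075 = -0.1600
ω₄ (RR) = (vx − vy + k·ωz)/r = -0.0880/0.075 = -1.1733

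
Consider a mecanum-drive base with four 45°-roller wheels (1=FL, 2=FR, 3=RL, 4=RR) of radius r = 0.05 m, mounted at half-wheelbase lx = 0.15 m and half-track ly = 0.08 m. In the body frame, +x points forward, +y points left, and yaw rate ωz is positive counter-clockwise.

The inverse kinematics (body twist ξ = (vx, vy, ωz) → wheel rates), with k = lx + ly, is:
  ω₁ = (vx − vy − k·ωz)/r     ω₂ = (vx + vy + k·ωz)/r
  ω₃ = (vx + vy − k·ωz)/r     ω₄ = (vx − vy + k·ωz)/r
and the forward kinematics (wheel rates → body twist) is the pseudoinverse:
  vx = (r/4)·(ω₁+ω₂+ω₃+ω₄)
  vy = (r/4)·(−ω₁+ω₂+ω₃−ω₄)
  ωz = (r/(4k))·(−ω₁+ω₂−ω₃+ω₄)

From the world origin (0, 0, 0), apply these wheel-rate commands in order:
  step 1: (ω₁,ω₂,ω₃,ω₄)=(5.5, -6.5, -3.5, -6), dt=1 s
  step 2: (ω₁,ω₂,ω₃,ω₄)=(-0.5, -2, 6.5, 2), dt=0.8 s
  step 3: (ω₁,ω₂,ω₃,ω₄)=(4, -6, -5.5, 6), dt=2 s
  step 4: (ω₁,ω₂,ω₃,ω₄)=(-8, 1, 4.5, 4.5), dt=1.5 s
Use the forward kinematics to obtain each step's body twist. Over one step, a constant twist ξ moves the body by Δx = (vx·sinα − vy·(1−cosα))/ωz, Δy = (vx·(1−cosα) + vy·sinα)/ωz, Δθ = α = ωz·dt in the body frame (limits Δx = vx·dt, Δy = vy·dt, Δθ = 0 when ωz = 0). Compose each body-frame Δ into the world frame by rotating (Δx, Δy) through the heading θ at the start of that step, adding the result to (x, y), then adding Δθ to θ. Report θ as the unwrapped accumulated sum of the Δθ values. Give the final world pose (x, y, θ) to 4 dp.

(-0.4521, -0.2359, -0.1522)

step 1: ξ=(vx,vy,ωz)=(-0.1313, -0.1187, -0.7880), dt=1.0 → body Δ=(-0.1625, -0.0577, -0.7880) → world pose (-0.1625, -0.0577, -0.7880)
step 2: ξ=(vx,vy,ωz)=(0.0750, 0.0375, -0.3261), dt=0.8 → body Δ=(0.0632, 0.0219, -0.2609) → world pose (-0.1024, -0.0871, -1.0489)
step 3: ξ=(vx,vy,ωz)=(-0.0188, -0.2688, 0.0815), dt=2.0 → body Δ=(0.0064, -0.5382, 0.1630) → world pose (-0.5658, -0.3610, -0.8859)
step 4: ξ=(vx,vy,ωz)=(0.0250, 0.1125, 0.4891), dt=1.5 → body Δ=(-0.0250, 0.1672, 0.7337) → world pose (-0.4521, -0.2359, -0.1522)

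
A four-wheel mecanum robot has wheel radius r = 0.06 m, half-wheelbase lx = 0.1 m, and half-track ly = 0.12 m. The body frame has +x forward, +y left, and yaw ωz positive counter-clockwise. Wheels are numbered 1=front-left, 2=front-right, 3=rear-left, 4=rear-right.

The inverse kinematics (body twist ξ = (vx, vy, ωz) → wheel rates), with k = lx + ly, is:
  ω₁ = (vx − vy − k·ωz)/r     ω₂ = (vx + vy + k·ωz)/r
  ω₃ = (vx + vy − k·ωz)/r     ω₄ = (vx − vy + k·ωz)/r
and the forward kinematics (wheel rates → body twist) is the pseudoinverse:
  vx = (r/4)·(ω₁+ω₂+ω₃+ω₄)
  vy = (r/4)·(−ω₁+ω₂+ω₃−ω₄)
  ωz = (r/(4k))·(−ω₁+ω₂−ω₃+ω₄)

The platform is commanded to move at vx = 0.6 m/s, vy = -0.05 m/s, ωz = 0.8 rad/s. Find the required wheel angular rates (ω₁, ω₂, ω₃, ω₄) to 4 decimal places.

(7.9000, 12.1000, 6.2333, 13.7667)

k = lx + ly = 0.1 + 0.12 = 0.2200;  k·ωz = 0.2200·0.8 = 0.1760
ω₁ (FL) = (vx − vy − k·ωz)/r = 0.4740/0.06 = 7.9000
ω₂ (FR) = (vx + vy + k·ωz)/r = 0.7260/0.06 = 12.1000
ω₃ (RL) = (vx + vy − k·ωz)/r = 0.3740/0.06 = 6.2333
ω₄ (RR) = (vx − vy + k·ωz)/r = 0.8260/0.06 = 13.7667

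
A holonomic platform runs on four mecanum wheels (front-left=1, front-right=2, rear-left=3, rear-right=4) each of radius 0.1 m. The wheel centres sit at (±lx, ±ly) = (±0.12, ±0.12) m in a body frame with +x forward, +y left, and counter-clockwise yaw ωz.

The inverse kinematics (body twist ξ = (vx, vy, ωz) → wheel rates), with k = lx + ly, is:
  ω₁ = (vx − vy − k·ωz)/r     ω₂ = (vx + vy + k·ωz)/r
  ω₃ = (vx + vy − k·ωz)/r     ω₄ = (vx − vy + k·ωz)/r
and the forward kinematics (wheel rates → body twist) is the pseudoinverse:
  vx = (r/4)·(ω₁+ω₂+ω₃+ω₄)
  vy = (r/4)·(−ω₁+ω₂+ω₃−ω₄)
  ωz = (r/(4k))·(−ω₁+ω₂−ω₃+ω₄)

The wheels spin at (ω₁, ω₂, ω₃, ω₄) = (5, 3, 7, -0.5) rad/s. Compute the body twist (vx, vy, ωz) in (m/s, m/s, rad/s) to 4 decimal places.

(0.3625, 0.1375, -0.9896)

k = lx + ly = 0.12 + 0.12 = 0.2400
ω₁+ω₂+ω₃+ω₄ = 14.5000  →  vx = (0.1/4)·14.5000 = 0.3625
−ω₁+ω₂+ω₃−ω₄ = 5.5000  →  vy = (0.1/4)·5.5000 = 0.1375
−ω₁+ω₂−ω₃+ω₄ = -9.5000  →  ωz = (0.1/0.9600)·-9.5000 = -0.9896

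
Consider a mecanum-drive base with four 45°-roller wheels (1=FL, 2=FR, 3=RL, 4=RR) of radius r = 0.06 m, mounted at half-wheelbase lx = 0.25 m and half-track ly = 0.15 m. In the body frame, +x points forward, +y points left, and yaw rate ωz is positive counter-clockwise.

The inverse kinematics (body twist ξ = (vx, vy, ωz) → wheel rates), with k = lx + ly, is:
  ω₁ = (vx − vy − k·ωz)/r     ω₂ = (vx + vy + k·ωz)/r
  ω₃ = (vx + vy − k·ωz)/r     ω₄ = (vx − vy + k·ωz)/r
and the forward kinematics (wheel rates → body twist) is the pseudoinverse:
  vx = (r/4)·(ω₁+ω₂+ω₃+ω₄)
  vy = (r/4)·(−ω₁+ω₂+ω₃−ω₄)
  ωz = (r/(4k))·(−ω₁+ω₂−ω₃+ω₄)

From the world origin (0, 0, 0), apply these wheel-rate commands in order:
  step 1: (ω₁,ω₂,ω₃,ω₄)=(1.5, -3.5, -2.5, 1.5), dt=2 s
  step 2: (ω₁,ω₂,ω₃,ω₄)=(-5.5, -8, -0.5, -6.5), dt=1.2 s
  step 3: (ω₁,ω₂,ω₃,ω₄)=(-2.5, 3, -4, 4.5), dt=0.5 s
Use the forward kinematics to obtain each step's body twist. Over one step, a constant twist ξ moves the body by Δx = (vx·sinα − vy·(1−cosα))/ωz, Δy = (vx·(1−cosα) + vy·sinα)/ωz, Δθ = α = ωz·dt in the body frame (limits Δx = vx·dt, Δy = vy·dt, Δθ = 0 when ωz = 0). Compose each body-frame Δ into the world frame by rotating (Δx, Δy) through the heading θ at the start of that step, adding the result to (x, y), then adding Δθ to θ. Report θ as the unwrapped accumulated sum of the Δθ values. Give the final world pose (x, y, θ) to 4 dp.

step 1: ξ=(vx,vy,ωz)=(-0.0450, -0.1350, -0.0375), dt=2.0 → body Δ=(-0.1000, -0.2664, -0.0750) → world pose (-0.1000, -0.2664, -0.0750)
step 2: ξ=(vx,vy,ωz)=(-0.3075, 0.0525, -0.3187), dt=1.2 → body Δ=(-0.3482, 0.1312, -0.3825) → world pose (-0.4374, -0.1095, -0.4575)
step 3: ξ=(vx,vy,ωz)=(0.0150, -0.0450, 0.5250), dt=0.5 → body Δ=(0.0104, -0.0213, 0.2625) → world pose (-0.4375, -0.1331, -0.1950)

(-0.4375, -0.1331, -0.1950)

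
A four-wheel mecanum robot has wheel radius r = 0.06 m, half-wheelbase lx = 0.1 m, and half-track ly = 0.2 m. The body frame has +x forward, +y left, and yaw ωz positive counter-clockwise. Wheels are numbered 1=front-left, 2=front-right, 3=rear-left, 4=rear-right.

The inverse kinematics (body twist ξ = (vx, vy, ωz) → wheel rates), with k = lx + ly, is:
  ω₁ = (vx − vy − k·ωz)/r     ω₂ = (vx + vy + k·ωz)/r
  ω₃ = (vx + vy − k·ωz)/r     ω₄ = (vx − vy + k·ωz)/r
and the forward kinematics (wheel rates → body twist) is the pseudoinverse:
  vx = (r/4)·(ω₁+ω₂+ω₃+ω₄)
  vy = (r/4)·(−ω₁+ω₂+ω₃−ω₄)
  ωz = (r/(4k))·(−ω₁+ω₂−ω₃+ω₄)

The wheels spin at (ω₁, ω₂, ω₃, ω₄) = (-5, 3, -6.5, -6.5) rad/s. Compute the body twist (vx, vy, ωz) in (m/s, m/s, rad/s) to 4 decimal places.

k = lx + ly = 0.1 + 0.2 = 0.3000
ω₁+ω₂+ω₃+ω₄ = -15.0000  →  vx = (0.06/4)·-15.0000 = -0.2250
−ω₁+ω₂+ω₃−ω₄ = 8.0000  →  vy = (0.06/4)·8.0000 = 0.1200
−ω₁+ω₂−ω₃+ω₄ = 8.0000  →  ωz = (0.06/1.2000)·8.0000 = 0.4000

(-0.2250, 0.1200, 0.4000)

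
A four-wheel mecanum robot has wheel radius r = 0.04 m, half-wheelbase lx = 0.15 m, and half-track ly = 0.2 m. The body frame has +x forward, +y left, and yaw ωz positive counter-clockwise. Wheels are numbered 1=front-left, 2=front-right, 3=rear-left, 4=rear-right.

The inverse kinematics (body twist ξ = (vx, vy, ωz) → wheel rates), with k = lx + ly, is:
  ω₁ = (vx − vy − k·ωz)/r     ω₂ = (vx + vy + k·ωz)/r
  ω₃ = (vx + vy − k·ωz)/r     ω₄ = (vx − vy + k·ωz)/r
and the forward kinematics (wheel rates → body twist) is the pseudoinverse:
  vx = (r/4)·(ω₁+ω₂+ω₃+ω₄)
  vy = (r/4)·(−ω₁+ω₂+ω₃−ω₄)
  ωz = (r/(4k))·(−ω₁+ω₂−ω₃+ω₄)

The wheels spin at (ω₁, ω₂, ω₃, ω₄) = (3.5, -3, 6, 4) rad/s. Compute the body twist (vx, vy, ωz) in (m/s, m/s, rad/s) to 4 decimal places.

k = lx + ly = 0.15 + 0.2 = 0.3500
ω₁+ω₂+ω₃+ω₄ = 10.5000  →  vx = (0.04/4)·10.5000 = 0.1050
−ω₁+ω₂+ω₃−ω₄ = -4.5000  →  vy = (0.04/4)·-4.5000 = -0.0450
−ω₁+ω₂−ω₃+ω₄ = -8.5000  →  ωz = (0.04/1.4000)·-8.5000 = -0.2429

(0.1050, -0.0450, -0.2429)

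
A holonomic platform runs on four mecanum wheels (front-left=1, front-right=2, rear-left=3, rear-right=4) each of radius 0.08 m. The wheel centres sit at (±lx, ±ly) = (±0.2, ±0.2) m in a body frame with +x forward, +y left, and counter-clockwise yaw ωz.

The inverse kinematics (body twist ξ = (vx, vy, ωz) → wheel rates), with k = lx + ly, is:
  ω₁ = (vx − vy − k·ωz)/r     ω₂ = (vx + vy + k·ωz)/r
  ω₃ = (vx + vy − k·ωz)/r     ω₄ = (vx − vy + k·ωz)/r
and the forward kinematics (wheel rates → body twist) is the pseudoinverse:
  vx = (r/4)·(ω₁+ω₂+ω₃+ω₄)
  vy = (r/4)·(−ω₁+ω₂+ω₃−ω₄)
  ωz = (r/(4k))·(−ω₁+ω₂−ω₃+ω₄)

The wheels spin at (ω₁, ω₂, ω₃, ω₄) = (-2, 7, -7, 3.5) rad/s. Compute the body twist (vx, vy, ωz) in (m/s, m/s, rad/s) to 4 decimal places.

(0.0300, -0.0300, 0.9750)

k = lx + ly = 0.2 + 0.2 = 0.4000
ω₁+ω₂+ω₃+ω₄ = 1.5000  →  vx = (0.08/4)·1.5000 = 0.0300
−ω₁+ω₂+ω₃−ω₄ = -1.5000  →  vy = (0.08/4)·-1.5000 = -0.0300
−ω₁+ω₂−ω₃+ω₄ = 19.5000  →  ωz = (0.08/1.6000)·19.5000 = 0.9750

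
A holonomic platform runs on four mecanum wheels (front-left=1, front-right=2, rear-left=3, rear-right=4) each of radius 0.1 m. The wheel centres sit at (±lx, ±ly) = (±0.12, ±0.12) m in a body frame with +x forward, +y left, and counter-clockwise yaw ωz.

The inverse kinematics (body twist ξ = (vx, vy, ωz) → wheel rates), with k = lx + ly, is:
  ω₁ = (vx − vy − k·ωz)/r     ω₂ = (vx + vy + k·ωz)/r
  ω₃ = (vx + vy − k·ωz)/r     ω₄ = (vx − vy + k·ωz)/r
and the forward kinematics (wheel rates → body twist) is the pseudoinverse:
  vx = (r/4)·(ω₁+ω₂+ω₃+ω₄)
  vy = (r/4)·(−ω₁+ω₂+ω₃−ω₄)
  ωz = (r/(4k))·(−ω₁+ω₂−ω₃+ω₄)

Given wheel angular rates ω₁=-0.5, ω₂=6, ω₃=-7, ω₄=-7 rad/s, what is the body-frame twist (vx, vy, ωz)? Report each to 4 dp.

(-0.2125, 0.1625, 0.6771)

k = lx + ly = 0.12 + 0.12 = 0.2400
ω₁+ω₂+ω₃+ω₄ = -8.5000  →  vx = (0.1/4)·-8.5000 = -0.2125
−ω₁+ω₂+ω₃−ω₄ = 6.5000  →  vy = (0.1/4)·6.5000 = 0.1625
−ω₁+ω₂−ω₃+ω₄ = 6.5000  →  ωz = (0.1/0.9600)·6.5000 = 0.6771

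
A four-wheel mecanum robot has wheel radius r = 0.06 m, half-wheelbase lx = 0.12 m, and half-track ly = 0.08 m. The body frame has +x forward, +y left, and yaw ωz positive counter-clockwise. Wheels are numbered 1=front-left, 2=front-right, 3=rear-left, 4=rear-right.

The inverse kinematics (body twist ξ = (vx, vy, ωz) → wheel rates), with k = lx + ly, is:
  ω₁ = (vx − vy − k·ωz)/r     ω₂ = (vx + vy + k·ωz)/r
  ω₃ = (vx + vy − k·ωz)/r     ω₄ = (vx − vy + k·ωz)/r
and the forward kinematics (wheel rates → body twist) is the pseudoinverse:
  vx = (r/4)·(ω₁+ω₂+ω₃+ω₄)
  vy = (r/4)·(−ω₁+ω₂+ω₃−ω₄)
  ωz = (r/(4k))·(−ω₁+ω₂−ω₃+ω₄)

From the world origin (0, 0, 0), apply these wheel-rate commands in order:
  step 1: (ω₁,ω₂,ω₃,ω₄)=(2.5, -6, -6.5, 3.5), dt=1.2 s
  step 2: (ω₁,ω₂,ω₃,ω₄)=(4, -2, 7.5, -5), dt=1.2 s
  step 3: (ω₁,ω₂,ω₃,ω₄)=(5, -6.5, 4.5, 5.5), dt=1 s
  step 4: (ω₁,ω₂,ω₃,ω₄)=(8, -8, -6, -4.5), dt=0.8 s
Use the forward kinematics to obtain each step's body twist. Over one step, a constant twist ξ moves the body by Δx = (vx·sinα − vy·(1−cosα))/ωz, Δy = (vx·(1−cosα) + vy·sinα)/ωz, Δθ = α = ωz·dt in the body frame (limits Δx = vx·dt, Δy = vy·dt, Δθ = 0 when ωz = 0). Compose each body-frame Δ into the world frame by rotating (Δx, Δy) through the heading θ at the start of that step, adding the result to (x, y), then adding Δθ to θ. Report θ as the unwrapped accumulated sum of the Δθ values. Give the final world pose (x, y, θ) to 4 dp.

(-0.1509, -0.1253, -3.1875)

step 1: ξ=(vx,vy,ωz)=(-0.0975, -0.2775, 0.1125), dt=1.2 → body Δ=(-0.0942, -0.3399, 0.1350) → world pose (-0.0942, -0.3399, 0.1350)
step 2: ξ=(vx,vy,ωz)=(0.0675, 0.0975, -1.3875), dt=1.2 → body Δ=(0.1253, 0.0167, -1.6650) → world pose (0.0277, -0.3064, -1.5300)
step 3: ξ=(vx,vy,ωz)=(0.1275, -0.1875, -0.7875), dt=1.0 → body Δ=(0.0446, -0.2164, -0.7875) → world pose (-0.1867, -0.3598, -2.3175)
step 4: ξ=(vx,vy,ωz)=(-0.1575, -0.2625, -1.0875), dt=0.8 → body Δ=(-0.1964, -0.1331, -0.8700) → world pose (-0.1509, -0.1253, -3.1875)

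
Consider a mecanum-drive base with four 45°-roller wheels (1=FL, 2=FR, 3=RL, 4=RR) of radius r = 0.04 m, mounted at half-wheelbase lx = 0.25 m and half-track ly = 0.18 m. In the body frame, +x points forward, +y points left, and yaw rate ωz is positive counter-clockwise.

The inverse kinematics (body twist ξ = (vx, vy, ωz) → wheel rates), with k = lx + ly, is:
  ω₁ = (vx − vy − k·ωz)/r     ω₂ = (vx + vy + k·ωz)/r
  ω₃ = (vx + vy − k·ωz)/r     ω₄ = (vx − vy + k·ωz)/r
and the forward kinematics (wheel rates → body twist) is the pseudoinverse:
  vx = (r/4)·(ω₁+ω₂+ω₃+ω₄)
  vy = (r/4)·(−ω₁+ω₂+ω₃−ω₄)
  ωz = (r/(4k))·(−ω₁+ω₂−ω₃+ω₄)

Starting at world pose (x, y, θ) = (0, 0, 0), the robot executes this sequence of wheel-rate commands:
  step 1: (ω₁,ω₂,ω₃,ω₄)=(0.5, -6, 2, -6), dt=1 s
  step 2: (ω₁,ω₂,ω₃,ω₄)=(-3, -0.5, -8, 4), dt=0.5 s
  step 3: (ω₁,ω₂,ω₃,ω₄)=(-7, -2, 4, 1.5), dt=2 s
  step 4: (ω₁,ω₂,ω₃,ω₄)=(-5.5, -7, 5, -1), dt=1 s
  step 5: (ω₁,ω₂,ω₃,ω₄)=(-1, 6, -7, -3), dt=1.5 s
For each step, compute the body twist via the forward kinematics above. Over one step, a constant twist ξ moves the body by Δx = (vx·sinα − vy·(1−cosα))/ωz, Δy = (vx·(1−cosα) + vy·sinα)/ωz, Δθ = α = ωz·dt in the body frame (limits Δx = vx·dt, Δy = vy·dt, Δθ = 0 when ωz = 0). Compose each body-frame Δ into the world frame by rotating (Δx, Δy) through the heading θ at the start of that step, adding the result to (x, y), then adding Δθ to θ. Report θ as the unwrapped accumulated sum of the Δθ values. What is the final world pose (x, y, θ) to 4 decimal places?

step 1: ξ=(vx,vy,ωz)=(-0.0950, 0.0150, -0.3372), dt=1.0 → body Δ=(-0.0907, 0.0306, -0.3372) → world pose (-0.0907, 0.0306, -0.3372)
step 2: ξ=(vx,vy,ωz)=(-0.0750, -0.0950, 0.3372), dt=0.5 → body Δ=(-0.0333, -0.0504, 0.1686) → world pose (-0.1388, -0.0060, -0.1686)
step 3: ξ=(vx,vy,ωz)=(-0.0350, 0.0750, 0.0581), dt=2.0 → body Δ=(-0.0786, 0.1456, 0.1163) → world pose (-0.1918, 0.1507, -0.0523)
step 4: ξ=(vx,vy,ωz)=(-0.0850, 0.0450, -0.1744), dt=1.0 → body Δ=(-0.0807, 0.0522, -0.1744) → world pose (-0.2697, 0.2070, -0.2267)
step 5: ξ=(vx,vy,ωz)=(-0.0500, 0.0300, 0.2558), dt=1.5 → body Δ=(-0.0817, 0.0297, 0.3837) → world pose (-0.3426, 0.2543, 0.1570)

(-0.3426, 0.2543, 0.1570)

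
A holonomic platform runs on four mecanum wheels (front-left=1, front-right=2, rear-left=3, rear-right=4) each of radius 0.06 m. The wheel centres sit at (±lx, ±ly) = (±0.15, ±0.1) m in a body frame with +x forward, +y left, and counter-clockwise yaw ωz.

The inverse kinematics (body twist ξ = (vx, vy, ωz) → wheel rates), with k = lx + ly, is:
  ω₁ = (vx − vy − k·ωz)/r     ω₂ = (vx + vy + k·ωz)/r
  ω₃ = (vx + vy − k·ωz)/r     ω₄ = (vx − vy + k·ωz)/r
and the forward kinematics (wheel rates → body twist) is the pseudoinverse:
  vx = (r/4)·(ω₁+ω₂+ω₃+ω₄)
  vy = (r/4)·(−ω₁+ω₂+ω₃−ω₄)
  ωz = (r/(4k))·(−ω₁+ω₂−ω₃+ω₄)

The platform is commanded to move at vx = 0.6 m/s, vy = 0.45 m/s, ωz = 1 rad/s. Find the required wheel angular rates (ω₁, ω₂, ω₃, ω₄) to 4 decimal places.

k = lx + ly = 0.15 + 0.1 = 0.2500;  k·ωz = 0.2500·1 = 0.2500
ω₁ (FL) = (vx − vy − k·ωz)/r = -0.1000/0.06 = -1.6667
ω₂ (FR) = (vx + vy + k·ωz)/r = 1.3000/0.06 = 21.6667
ω₃ (RL) = (vx + vy − k·ωz)/r = 0.8000/0.06 = 13.3333
ω₄ (RR) = (vx − vy + k·ωz)/r = 0.4000/0.06 = 6.6667

(-1.6667, 21.6667, 13.3333, 6.6667)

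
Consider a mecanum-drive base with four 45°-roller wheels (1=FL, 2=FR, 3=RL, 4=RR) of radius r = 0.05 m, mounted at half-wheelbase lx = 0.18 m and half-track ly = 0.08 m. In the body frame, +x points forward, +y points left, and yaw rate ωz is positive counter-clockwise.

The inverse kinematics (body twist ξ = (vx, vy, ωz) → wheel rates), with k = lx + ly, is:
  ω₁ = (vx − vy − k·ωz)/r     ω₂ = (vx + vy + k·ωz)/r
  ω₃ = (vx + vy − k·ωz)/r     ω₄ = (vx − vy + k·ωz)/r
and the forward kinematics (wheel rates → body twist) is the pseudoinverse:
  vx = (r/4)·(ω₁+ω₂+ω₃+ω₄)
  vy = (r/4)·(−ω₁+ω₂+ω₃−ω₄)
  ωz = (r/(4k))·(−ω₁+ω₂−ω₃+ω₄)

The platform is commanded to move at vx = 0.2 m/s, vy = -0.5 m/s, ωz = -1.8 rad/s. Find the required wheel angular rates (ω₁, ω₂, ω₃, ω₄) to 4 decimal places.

k = lx + ly = 0.18 + 0.08 = 0.2600;  k·ωz = 0.2600·-1.8 = -0.4680
ω₁ (FL) = (vx − vy − k·ωz)/r = 1.1680/0.05 = 23.3600
ω₂ (FR) = (vx + vy + k·ωz)/r = -0.7680/0.05 = -15.3600
ω₃ (RL) = (vx + vy − k·ωz)/r = 0.1680/0.05 = 3.3600
ω₄ (RR) = (vx − vy + k·ωz)/r = 0.2320/0.05 = 4.6400

(23.3600, -15.3600, 3.3600, 4.6400)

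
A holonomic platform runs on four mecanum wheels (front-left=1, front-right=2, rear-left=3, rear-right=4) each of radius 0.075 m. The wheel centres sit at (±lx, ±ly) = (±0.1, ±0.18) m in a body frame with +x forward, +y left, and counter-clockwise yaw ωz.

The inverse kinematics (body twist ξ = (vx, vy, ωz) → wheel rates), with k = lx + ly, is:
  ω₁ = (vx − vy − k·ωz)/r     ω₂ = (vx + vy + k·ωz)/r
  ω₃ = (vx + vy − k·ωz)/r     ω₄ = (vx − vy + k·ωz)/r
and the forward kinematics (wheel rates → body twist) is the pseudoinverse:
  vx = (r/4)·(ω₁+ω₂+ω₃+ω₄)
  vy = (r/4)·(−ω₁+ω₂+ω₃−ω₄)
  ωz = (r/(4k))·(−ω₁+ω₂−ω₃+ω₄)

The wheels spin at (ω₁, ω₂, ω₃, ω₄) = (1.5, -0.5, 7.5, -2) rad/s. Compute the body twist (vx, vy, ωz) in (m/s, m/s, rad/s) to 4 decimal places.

k = lx + ly = 0.1 + 0.18 = 0.2800
ω₁+ω₂+ω₃+ω₄ = 6.5000  →  vx = (0.075/4)·6.5000 = 0.1219
−ω₁+ω₂+ω₃−ω₄ = 7.5000  →  vy = (0.075/4)·7.5000 = 0.1406
−ω₁+ω₂−ω₃+ω₄ = -11.5000  →  ωz = (0.075/1.1200)·-11.5000 = -0.7701

(0.1219, 0.1406, -0.7701)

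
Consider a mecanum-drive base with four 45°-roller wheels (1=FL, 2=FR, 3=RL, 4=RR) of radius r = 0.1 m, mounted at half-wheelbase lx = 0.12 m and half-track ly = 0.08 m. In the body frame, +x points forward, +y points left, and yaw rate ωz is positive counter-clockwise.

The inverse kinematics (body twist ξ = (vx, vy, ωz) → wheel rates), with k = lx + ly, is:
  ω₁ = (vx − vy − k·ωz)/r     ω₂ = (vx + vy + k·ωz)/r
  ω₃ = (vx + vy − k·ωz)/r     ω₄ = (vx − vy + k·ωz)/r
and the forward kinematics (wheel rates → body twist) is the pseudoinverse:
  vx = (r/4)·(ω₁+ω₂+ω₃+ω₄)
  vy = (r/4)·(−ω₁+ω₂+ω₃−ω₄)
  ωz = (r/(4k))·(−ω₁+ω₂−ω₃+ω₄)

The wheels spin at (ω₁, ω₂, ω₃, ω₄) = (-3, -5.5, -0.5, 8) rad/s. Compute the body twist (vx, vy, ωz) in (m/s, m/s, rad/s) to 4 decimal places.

(-0.0250, -0.2750, 0.7500)

k = lx + ly = 0.12 + 0.08 = 0.2000
ω₁+ω₂+ω₃+ω₄ = -1.0000  →  vx = (0.1/4)·-1.0000 = -0.0250
−ω₁+ω₂+ω₃−ω₄ = -11.0000  →  vy = (0.1/4)·-11.0000 = -0.2750
−ω₁+ω₂−ω₃+ω₄ = 6.0000  →  ωz = (0.1/0.8000)·6.0000 = 0.7500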